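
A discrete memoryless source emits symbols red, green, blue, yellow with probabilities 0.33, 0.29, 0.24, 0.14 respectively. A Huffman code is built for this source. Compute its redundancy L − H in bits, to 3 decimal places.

Entropy H = −Σ p log₂ p ≈ 1.9370 bits.
Huffman merges: 7/50+6/25→19/50; 29/100+33/100→31/50; 19/50+31/50→1. L = 2 ≈ 2.0000.
L − H = 2.0000 − 1.9370 = 0.063 bits.

0.063 bits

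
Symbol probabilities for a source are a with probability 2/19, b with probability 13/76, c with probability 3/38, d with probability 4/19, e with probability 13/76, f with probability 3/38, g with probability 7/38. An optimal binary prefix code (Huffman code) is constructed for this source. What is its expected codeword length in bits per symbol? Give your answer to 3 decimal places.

2.763 bits/symbol

Repeatedly combine the two least-probable nodes; the expected code length is the sum of the merged weights.
merge 3/38 + 3/38 → 3/19
merge 2/19 + 3/19 → 5/19
merge 13/76 + 13/76 → 13/38
merge 7/38 + 4/19 → 15/38
merge 5/19 + 13/38 → 23/38
merge 15/38 + 23/38 → 1
L = 3/19 + 5/19 + 13/38 + 15/38 + 23/38 + 1 = 105/38 ≈ 2.763 bits/symbol.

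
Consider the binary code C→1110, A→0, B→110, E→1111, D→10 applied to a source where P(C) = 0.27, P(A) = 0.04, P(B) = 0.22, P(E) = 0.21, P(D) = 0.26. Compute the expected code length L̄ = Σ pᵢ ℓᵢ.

3.14 bits/symbol

L̄ = Σ pᵢ·ℓᵢ = 0.27·4 + 0.04·1 + 0.22·3 + 0.21·4 + 0.26·2 = 3.14 bits/symbol.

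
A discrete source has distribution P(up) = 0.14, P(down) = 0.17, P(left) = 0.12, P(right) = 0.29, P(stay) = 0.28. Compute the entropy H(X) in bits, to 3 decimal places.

2.231 bits

H = −Σ pᵢ log₂ pᵢ.
−0.14·log₂(0.14) = 0.3971
−0.17·log₂(0.17) = 0.4346
−0.12·log₂(0.12) = 0.3671
−0.29·log₂(0.29) = 0.5179
−0.28·log₂(0.28) = 0.5142
Sum ≈ 2.2309 → 2.231 bits.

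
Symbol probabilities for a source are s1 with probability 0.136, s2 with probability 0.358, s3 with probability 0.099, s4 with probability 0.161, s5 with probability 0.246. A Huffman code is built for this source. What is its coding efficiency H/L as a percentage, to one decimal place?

97.3%

Entropy H = −Σ p log₂ p ≈ 2.1742 bits.
Huffman merges: 99/1000+17/125→47/200; 161/1000+47/200→99/250; 123/500+179/500→151/250; 99/250+151/250→1. L = 447/200 ≈ 2.2350.
Efficiency = H/L = 2.1742/2.2350 = 97.3%.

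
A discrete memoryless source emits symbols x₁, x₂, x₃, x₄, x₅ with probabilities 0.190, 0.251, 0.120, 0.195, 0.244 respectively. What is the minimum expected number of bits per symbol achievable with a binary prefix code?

2.31 bits/symbol

Repeatedly combine the two least-probable nodes; the expected code length is the sum of the merged weights.
merge 3/25 + 19/100 → 31/100
merge 39/200 + 61/250 → 439/1000
merge 251/1000 + 31/100 → 561/1000
merge 439/1000 + 561/1000 → 1
L = 31/100 + 439/1000 + 561/1000 + 1 = 231/100 = 2.31 bits/symbol.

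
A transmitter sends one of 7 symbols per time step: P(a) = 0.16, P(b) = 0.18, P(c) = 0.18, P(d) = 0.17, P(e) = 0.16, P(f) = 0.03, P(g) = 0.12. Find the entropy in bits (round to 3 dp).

H = −Σ pᵢ log₂ pᵢ.
−0.16·log₂(0.16) = 0.4230
−0.18·log₂(0.18) = 0.4453
−0.18·log₂(0.18) = 0.4453
−0.17·log₂(0.17) = 0.4346
−0.16·log₂(0.16) = 0.4230
−0.03·log₂(0.03) = 0.1518
−0.12·log₂(0.12) = 0.3671
Sum ≈ 2.6901 → 2.690 bits.

2.690 bits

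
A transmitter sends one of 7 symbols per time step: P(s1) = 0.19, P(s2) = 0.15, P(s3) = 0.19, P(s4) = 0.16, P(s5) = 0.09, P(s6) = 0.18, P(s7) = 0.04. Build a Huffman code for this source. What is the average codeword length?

2.75 bits/symbol

Repeatedly combine the two least-probable nodes; the expected code length is the sum of the merged weights.
merge 1/25 + 9/100 → 13/100
merge 13/100 + 3/20 → 7/25
merge 4/25 + 9/50 → 17/50
merge 19/100 + 19/100 → 19/50
merge 7/25 + 17/50 → 31/50
merge 19/50 + 31/50 → 1
L = 13/100 + 7/25 + 17/50 + 19/50 + 31/50 + 1 = 11/4 = 2.75 bits/symbol.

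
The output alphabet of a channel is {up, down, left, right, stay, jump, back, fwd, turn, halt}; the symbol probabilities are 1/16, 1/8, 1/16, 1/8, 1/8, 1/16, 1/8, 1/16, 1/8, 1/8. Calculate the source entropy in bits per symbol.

Each probability is a power of 1/2, so log₂(1/p) is an integer.
H = Σ p·log₂(1/p) = 1/16·4 + 1/8·3 + 1/16·4 + 1/8·3 + 1/8·3 + 1/16·4 + 1/8·3 + 1/16·4 + 1/8·3 + 1/8·3 = 3.25 bits.

3.25 bits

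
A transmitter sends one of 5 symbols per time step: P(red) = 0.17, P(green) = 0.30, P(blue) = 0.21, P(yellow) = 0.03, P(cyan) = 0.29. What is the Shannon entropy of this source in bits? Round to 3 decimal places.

2.098 bits

H = −Σ pᵢ log₂ pᵢ.
−0.17·log₂(0.17) = 0.4346
−0.30·log₂(0.30) = 0.5211
−0.21·log₂(0.21) = 0.4728
−0.03·log₂(0.03) = 0.1518
−0.29·log₂(0.29) = 0.5179
Sum ≈ 2.0982 → 2.098 bits.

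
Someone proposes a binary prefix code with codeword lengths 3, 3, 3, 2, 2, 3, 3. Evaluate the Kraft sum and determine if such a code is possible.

1.125; no

With common denominator 2^3 = 8: Σ 2^(−ℓᵢ) = 1/8 + 1/8 + 1/8 + 2/8 + 2/8 + 1/8 + 1/8 = 9/8 = 1.125.
Kraft's inequality requires Σ ≤ 1; here Σ = 1.125 > 1, so no such prefix code exists.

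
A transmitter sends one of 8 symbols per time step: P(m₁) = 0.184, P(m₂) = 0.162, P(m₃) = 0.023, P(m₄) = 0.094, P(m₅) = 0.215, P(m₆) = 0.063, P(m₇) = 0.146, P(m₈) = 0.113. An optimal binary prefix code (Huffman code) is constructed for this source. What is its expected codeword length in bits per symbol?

2.867 bits/symbol

Repeatedly combine the two least-probable nodes; the expected code length is the sum of the merged weights.
merge 23/1000 + 63/1000 → 43/500
merge 43/500 + 47/500 → 9/50
merge 113/1000 + 73/500 → 259/1000
merge 81/500 + 9/50 → 171/500
merge 23/125 + 43/200 → 399/1000
merge 259/1000 + 171/500 → 601/1000
merge 399/1000 + 601/1000 → 1
L = 43/500 + 9/50 + 259/1000 + 171/500 + 399/1000 + 601/1000 + 1 = 2867/1000 = 2.867 bits/symbol.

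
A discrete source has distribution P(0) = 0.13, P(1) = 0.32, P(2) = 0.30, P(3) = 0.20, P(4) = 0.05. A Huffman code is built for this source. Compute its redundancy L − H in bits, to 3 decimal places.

0.070 bits

Entropy H = −Σ p log₂ p ≈ 2.1102 bits.
Huffman merges: 1/20+13/100→9/50; 9/50+1/5→19/50; 3/10+8/25→31/50; 19/50+31/50→1. L = 109/50 ≈ 2.1800.
L − H = 2.1800 − 2.1102 = 0.070 bits.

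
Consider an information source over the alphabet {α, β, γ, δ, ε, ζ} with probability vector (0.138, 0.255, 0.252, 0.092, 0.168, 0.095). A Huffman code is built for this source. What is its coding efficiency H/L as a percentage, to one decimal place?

99.1%

Entropy H = −Σ p log₂ p ≈ 2.4698 bits.
Huffman merges: 23/250+19/200→187/1000; 69/500+21/125→153/500; 187/1000+63/250→439/1000; 51/200+153/500→561/1000; 439/1000+561/1000→1. L = 2493/1000 ≈ 2.4930.
Efficiency = H/L = 2.4698/2.4930 = 99.1%.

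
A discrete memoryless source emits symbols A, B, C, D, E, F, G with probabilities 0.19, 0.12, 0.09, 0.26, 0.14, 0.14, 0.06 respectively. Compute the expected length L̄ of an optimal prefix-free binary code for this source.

2.7 bits/symbol

Repeatedly combine the two least-probable nodes; the expected code length is the sum of the merged weights.
merge 3/50 + 9/100 → 3/20
merge 3/25 + 7/50 → 13/50
merge 7/50 + 3/20 → 29/100
merge 19/100 + 13/50 → 9/20
merge 13/50 + 29/100 → 11/20
merge 9/20 + 11/20 → 1
L = 3/20 + 13/50 + 29/100 + 9/20 + 11/20 + 1 = 27/10 = 2.7 bits/symbol.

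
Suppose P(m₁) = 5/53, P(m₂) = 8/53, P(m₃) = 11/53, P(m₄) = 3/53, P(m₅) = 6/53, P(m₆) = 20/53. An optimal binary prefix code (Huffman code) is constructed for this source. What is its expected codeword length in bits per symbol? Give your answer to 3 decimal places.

2.396 bits/symbol

Repeatedly combine the two least-probable nodes; the expected code length is the sum of the merged weights.
merge 3/53 + 5/53 → 8/53
merge 6/53 + 8/53 → 14/53
merge 8/53 + 11/53 → 19/53
merge 14/53 + 19/53 → 33/53
merge 20/53 + 33/53 → 1
L = 8/53 + 14/53 + 19/53 + 33/53 + 1 = 127/53 ≈ 2.396 bits/symbol.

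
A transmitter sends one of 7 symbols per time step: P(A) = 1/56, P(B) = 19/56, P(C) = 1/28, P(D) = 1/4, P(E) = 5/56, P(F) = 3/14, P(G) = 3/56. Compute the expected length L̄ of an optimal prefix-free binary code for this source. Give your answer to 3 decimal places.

2.357 bits/symbol

Repeatedly combine the two least-probable nodes; the expected code length is the sum of the merged weights.
merge 1/56 + 1/28 → 3/56
merge 3/56 + 3/56 → 3/28
merge 5/56 + 3/28 → 11/56
merge 11/56 + 3/14 → 23/56
merge 1/4 + 19/56 → 33/56
merge 23/56 + 33/56 → 1
L = 3/56 + 3/28 + 11/56 + 23/56 + 33/56 + 1 = 33/14 ≈ 2.357 bits/symbol.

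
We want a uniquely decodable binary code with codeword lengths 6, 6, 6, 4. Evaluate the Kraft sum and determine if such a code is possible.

With common denominator 2^6 = 64: Σ 2^(−ℓᵢ) = 1/64 + 1/64 + 1/64 + 4/64 = 7/64 = 0.109375.
Kraft's inequality requires Σ ≤ 1; here Σ = 0.109375 ≤ 1, so such a prefix code exists.

0.109375; yes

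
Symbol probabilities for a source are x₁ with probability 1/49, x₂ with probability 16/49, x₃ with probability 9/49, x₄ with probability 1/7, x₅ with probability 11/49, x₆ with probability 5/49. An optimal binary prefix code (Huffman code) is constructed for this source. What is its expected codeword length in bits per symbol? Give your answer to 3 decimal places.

2.388 bits/symbol

Repeatedly combine the two least-probable nodes; the expected code length is the sum of the merged weights.
merge 1/49 + 5/49 → 6/49
merge 6/49 + 1/7 → 13/49
merge 9/49 + 11/49 → 20/49
merge 13/49 + 16/49 → 29/49
merge 20/49 + 29/49 → 1
L = 6/49 + 13/49 + 20/49 + 29/49 + 1 = 117/49 ≈ 2.388 bits/symbol.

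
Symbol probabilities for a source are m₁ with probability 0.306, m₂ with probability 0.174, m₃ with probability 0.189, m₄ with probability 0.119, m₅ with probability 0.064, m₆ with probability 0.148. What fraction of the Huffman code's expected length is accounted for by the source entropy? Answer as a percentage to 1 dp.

Entropy H = −Σ p log₂ p ≈ 2.4432 bits.
Huffman merges: 8/125+119/1000→183/1000; 37/250+87/500→161/500; 183/1000+189/1000→93/250; 153/500+161/500→157/250; 93/250+157/250→1. L = 501/200 ≈ 2.5050.
Efficiency = H/L = 2.4432/2.5050 = 97.5%.

97.5%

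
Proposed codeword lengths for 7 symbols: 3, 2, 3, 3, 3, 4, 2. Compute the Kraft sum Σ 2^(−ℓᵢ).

1.0625

With common denominator 2^4 = 16: Σ 2^(−ℓᵢ) = 2/16 + 4/16 + 2/16 + 2/16 + 2/16 + 1/16 + 4/16 = 17/16 = 1.0625.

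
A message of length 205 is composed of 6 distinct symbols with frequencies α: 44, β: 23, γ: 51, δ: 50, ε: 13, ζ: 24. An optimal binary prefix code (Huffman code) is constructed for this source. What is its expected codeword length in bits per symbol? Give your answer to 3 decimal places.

Probabilities are the counts divided by 205.
Repeatedly combine the two least-probable nodes; the expected code length is the sum of the merged weights.
merge 13/205 + 23/205 → 36/205
merge 24/205 + 36/205 → 12/41
merge 44/205 + 10/41 → 94/205
merge 51/205 + 12/41 → 111/205
merge 94/205 + 111/205 → 1
L = 36/205 + 12/41 + 94/205 + 111/205 + 1 = 506/205 ≈ 2.468 bits/symbol.

2.468 bits/symbol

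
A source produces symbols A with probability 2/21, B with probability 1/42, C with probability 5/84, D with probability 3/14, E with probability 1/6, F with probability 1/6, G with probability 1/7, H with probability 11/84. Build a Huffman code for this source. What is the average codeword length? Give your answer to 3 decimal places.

Repeatedly combine the two least-probable nodes; the expected code length is the sum of the merged weights.
merge 1/42 + 5/84 → 1/12
merge 1/12 + 2/21 → 5/28
merge 11/84 + 1/7 → 23/84
merge 1/6 + 1/6 → 1/3
merge 5/28 + 3/14 → 11/28
merge 23/84 + 1/3 → 17/28
merge 11/28 + 17/28 → 1
L = 1/12 + 5/28 + 23/84 + 1/3 + 11/28 + 17/28 + 1 = 241/84 ≈ 2.869 bits/symbol.

2.869 bits/symbol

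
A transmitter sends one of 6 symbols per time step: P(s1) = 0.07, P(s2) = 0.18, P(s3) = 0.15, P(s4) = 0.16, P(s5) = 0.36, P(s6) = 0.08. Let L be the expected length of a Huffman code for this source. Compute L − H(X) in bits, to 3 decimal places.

Entropy H = −Σ p log₂ p ≈ 2.3695 bits.
Huffman merges: 7/100+2/25→3/20; 3/20+3/20→3/10; 4/25+9/50→17/50; 3/10+17/50→16/25; 9/25+16/25→1. L = 243/100 ≈ 2.4300.
L − H = 2.4300 − 2.3695 = 0.060 bits.

0.060 bits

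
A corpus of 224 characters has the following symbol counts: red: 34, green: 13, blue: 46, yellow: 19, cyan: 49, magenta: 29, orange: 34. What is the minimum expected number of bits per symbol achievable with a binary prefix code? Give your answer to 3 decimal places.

2.719 bits/symbol

Probabilities are the counts divided by 224.
Repeatedly combine the two least-probable nodes; the expected code length is the sum of the merged weights.
merge 13/224 + 19/224 → 1/7
merge 29/224 + 1/7 → 61/224
merge 17/112 + 17/112 → 17/56
merge 23/112 + 7/32 → 95/224
merge 61/224 + 17/56 → 129/224
merge 95/224 + 129/224 → 1
L = 1/7 + 61/224 + 17/56 + 95/224 + 129/224 + 1 = 87/32 ≈ 2.719 bits/symbol.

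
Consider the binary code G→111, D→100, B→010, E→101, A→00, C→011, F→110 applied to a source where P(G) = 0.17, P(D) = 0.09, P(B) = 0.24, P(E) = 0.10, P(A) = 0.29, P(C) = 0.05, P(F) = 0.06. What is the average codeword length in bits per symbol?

L̄ = Σ pᵢ·ℓᵢ = 0.17·3 + 0.09·3 + 0.24·3 + 0.10·3 + 0.29·2 + 0.05·3 + 0.06·3 = 2.71 bits/symbol.

2.71 bits/symbol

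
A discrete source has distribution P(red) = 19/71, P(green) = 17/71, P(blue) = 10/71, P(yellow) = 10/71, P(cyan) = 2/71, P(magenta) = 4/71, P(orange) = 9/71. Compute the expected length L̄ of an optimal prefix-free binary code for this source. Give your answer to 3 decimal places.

Repeatedly combine the two least-probable nodes; the expected code length is the sum of the merged weights.
merge 2/71 + 4/71 → 6/71
merge 6/71 + 9/71 → 15/71
merge 10/71 + 10/71 → 20/71
merge 15/71 + 17/71 → 32/71
merge 19/71 + 20/71 → 39/71
merge 32/71 + 39/71 → 1
L = 6/71 + 15/71 + 20/71 + 32/71 + 39/71 + 1 = 183/71 ≈ 2.577 bits/symbol.

2.577 bits/symbol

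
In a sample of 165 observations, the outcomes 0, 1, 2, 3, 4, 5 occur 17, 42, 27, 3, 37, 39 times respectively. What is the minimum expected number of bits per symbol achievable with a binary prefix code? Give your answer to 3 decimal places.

2.406 bits/symbol

Probabilities are the counts divided by 165.
Repeatedly combine the two least-probable nodes; the expected code length is the sum of the merged weights.
merge 1/55 + 17/165 → 4/33
merge 4/33 + 9/55 → 47/165
merge 37/165 + 13/55 → 76/165
merge 14/55 + 47/165 → 89/165
merge 76/165 + 89/165 → 1
L = 4/33 + 47/165 + 76/165 + 89/165 + 1 = 397/165 ≈ 2.406 bits/symbol.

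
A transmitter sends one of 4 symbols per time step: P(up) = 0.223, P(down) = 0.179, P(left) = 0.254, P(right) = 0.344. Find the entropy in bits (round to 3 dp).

H = −Σ pᵢ log₂ pᵢ.
−0.223·log₂(0.223) = 0.4828
−0.179·log₂(0.179) = 0.4443
−0.254·log₂(0.254) = 0.5022
−0.344·log₂(0.344) = 0.5296
Sum ≈ 1.9588 → 1.959 bits.

1.959 bits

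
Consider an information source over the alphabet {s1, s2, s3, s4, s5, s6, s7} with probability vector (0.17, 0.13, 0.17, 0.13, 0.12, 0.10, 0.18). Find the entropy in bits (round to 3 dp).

2.779 bits

H = −Σ pᵢ log₂ pᵢ.
−0.17·log₂(0.17) = 0.4346
−0.13·log₂(0.13) = 0.3826
−0.17·log₂(0.17) = 0.4346
−0.13·log₂(0.13) = 0.3826
−0.12·log₂(0.12) = 0.3671
−0.10·log₂(0.10) = 0.3322
−0.18·log₂(0.18) = 0.4453
Sum ≈ 2.7790 → 2.779 bits.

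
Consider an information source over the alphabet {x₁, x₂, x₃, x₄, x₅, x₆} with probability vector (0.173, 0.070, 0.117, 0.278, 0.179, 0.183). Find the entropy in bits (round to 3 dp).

H = −Σ pᵢ log₂ pᵢ.
−0.173·log₂(0.173) = 0.4379
−0.070·log₂(0.070) = 0.2686
−0.117·log₂(0.117) = 0.3622
−0.278·log₂(0.278) = 0.5134
−0.179·log₂(0.179) = 0.4443
−0.183·log₂(0.183) = 0.4484
Sum ≈ 2.4747 → 2.475 bits.

2.475 bits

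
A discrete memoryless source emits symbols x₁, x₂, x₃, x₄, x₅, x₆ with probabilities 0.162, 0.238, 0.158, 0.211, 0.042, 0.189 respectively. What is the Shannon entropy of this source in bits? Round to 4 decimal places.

H = −Σ pᵢ log₂ pᵢ.
−0.162·log₂(0.162) = 0.4254
−0.238·log₂(0.238) = 0.4929
−0.158·log₂(0.158) = 0.4206
−0.211·log₂(0.211) = 0.4736
−0.042·log₂(0.042) = 0.1921
−0.189·log₂(0.189) = 0.4543
Sum ≈ 2.4589 → 2.4589 bits.

2.4589 bits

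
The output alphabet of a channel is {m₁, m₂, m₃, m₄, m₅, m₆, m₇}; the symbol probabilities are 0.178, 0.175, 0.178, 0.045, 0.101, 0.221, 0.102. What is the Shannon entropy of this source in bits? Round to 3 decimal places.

H = −Σ pᵢ log₂ pᵢ.
−0.178·log₂(0.178) = 0.4432
−0.175·log₂(0.175) = 0.4401
−0.178·log₂(0.178) = 0.4432
−0.045·log₂(0.045) = 0.2013
−0.101·log₂(0.101) = 0.3341
−0.221·log₂(0.221) = 0.4813
−0.102·log₂(0.102) = 0.3359
Sum ≈ 2.6791 → 2.679 bits.

2.679 bits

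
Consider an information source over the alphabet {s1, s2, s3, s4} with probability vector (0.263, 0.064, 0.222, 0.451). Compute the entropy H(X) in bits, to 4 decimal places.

1.7607 bits

H = −Σ pᵢ log₂ pᵢ.
−0.263·log₂(0.263) = 0.5068
−0.064·log₂(0.064) = 0.2538
−0.222·log₂(0.222) = 0.4820
−0.451·log₂(0.451) = 0.5181
Sum ≈ 1.7607 → 1.7607 bits.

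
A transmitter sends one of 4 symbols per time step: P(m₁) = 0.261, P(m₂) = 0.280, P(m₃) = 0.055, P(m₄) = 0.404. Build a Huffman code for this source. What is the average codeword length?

1.912 bits/symbol

Repeatedly combine the two least-probable nodes; the expected code length is the sum of the merged weights.
merge 11/200 + 261/1000 → 79/250
merge 7/25 + 79/250 → 149/250
merge 101/250 + 149/250 → 1
L = 79/250 + 149/250 + 1 = 239/125 = 1.912 bits/symbol.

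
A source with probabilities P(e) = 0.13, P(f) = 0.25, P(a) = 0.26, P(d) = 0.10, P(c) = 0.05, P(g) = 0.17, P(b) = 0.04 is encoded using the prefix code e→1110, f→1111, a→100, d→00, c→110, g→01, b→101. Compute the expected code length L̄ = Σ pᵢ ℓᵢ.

L̄ = Σ pᵢ·ℓᵢ = 0.13·4 + 0.25·4 + 0.26·3 + 0.10·2 + 0.05·3 + 0.17·2 + 0.04·3 = 3.11 bits/symbol.

3.11 bits/symbol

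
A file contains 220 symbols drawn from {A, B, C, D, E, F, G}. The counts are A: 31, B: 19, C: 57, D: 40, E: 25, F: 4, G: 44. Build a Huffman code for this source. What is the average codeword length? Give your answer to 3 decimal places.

2.645 bits/symbol

Probabilities are the counts divided by 220.
Repeatedly combine the two least-probable nodes; the expected code length is the sum of the merged weights.
merge 1/55 + 19/220 → 23/220
merge 23/220 + 5/44 → 12/55
merge 31/220 + 2/11 → 71/220
merge 1/5 + 12/55 → 23/55
merge 57/220 + 71/220 → 32/55
merge 23/55 + 32/55 → 1
L = 23/220 + 12/55 + 71/220 + 23/55 + 32/55 + 1 = 291/110 ≈ 2.645 bits/symbol.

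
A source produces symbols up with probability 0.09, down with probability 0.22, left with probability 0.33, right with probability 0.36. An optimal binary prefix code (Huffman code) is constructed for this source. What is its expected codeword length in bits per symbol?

1.95 bits/symbol

Repeatedly combine the two least-probable nodes; the expected code length is the sum of the merged weights.
merge 9/100 + 11/50 → 31/100
merge 31/100 + 33/100 → 16/25
merge 9/25 + 16/25 → 1
L = 31/100 + 16/25 + 1 = 39/20 = 1.95 bits/symbol.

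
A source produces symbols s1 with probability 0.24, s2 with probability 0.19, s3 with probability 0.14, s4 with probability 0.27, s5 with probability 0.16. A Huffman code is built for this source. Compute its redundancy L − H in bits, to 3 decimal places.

0.020 bits

Entropy H = −Σ p log₂ p ≈ 2.2795 bits.
Huffman merges: 7/50+4/25→3/10; 19/100+6/25→43/100; 27/100+3/10→57/100; 43/100+57/100→1. L = 23/10 ≈ 2.3000.
L − H = 2.3000 − 2.2795 = 0.020 bits.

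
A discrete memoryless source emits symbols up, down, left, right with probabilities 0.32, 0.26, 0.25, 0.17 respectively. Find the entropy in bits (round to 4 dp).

H = −Σ pᵢ log₂ pᵢ.
−0.32·log₂(0.32) = 0.5260
−0.26·log₂(0.26) = 0.5053
−0.25·log₂(0.25) = 0.5000
−0.17·log₂(0.17) = 0.4346
Sum ≈ 1.9659 → 1.9659 bits.

1.9659 bits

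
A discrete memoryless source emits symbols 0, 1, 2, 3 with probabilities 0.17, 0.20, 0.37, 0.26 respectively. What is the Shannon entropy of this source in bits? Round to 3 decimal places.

1.935 bits

H = −Σ pᵢ log₂ pᵢ.
−0.17·log₂(0.17) = 0.4346
−0.20·log₂(0.20) = 0.4644
−0.37·log₂(0.37) = 0.5307
−0.26·log₂(0.26) = 0.5053
Sum ≈ 1.9350 → 1.935 bits.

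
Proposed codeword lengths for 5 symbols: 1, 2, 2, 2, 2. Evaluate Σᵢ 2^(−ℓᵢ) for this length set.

1.5

With common denominator 2^2 = 4: Σ 2^(−ℓᵢ) = 2/4 + 1/4 + 1/4 + 1/4 + 1/4 = 6/4 = 1.5.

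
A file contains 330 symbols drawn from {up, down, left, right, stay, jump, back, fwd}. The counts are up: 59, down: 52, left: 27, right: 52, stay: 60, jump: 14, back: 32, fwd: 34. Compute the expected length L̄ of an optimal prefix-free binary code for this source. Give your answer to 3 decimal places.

2.942 bits/symbol

Probabilities are the counts divided by 330.
Repeatedly combine the two least-probable nodes; the expected code length is the sum of the merged weights.
merge 7/165 + 9/110 → 41/330
merge 16/165 + 17/165 → 1/5
merge 41/330 + 26/165 → 31/110
merge 26/165 + 59/330 → 37/110
merge 2/11 + 1/5 → 21/55
merge 31/110 + 37/110 → 34/55
merge 21/55 + 34/55 → 1
L = 41/330 + 1/5 + 31/110 + 37/110 + 21/55 + 34/55 + 1 = 971/330 ≈ 2.942 bits/symbol.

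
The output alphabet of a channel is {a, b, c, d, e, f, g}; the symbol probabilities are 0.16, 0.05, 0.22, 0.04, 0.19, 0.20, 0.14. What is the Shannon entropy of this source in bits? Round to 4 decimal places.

2.6222 bits

H = −Σ pᵢ log₂ pᵢ.
−0.16·log₂(0.16) = 0.4230
−0.05·log₂(0.05) = 0.2161
−0.22·log₂(0.22) = 0.4806
−0.04·log₂(0.04) = 0.1858
−0.19·log₂(0.19) = 0.4552
−0.20·log₂(0.20) = 0.4644
−0.14·log₂(0.14) = 0.3971
Sum ≈ 2.6222 → 2.6222 bits.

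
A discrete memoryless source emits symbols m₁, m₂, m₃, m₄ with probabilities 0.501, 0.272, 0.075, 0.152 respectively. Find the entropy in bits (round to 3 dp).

H = −Σ pᵢ log₂ pᵢ.
−0.501·log₂(0.501) = 0.4996
−0.272·log₂(0.272) = 0.5109
−0.075·log₂(0.075) = 0.2803
−0.152·log₂(0.152) = 0.4131
Sum ≈ 1.7038 → 1.704 bits.

1.704 bits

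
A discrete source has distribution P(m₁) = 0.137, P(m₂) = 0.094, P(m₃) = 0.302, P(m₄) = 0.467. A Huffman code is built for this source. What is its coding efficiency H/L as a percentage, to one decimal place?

99.1%

Entropy H = −Σ p log₂ p ≈ 1.7482 bits.
Huffman merges: 47/500+137/1000→231/1000; 231/1000+151/500→533/1000; 467/1000+533/1000→1. L = 441/250 ≈ 1.7640.
Efficiency = H/L = 1.7482/1.7640 = 99.1%.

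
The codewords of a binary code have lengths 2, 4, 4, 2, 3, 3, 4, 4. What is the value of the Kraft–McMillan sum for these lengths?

1

With common denominator 2^4 = 16: Σ 2^(−ℓᵢ) = 4/16 + 1/16 + 1/16 + 4/16 + 2/16 + 2/16 + 1/16 + 1/16 = 16/16 = 1.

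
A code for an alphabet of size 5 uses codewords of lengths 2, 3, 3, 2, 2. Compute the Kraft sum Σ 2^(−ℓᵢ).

With common denominator 2^3 = 8: Σ 2^(−ℓᵢ) = 2/8 + 1/8 + 1/8 + 2/8 + 2/8 = 8/8 = 1.

1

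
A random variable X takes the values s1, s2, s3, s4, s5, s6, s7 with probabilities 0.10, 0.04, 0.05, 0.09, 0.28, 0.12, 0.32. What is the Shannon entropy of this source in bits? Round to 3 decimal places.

2.454 bits

H = −Σ pᵢ log₂ pᵢ.
−0.10·log₂(0.10) = 0.3322
−0.04·log₂(0.04) = 0.1858
−0.05·log₂(0.05) = 0.2161
−0.09·log₂(0.09) = 0.3127
−0.28·log₂(0.28) = 0.5142
−0.12·log₂(0.12) = 0.3671
−0.32·log₂(0.32) = 0.5260
Sum ≈ 2.4540 → 2.454 bits.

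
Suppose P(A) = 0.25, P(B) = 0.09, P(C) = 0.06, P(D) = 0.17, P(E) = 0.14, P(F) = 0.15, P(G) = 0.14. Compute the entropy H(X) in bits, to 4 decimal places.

H = −Σ pᵢ log₂ pᵢ.
−0.25·log₂(0.25) = 0.5000
−0.09·log₂(0.09) = 0.3127
−0.06·log₂(0.06) = 0.2435
−0.17·log₂(0.17) = 0.4346
−0.14·log₂(0.14) = 0.3971
−0.15·log₂(0.15) = 0.4105
−0.14·log₂(0.14) = 0.3971
Sum ≈ 2.6955 → 2.6955 bits.

2.6955 bits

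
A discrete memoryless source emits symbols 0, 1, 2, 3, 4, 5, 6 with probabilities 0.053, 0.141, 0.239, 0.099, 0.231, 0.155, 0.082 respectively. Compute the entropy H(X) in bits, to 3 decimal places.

2.648 bits

H = −Σ pᵢ log₂ pᵢ.
−0.053·log₂(0.053) = 0.2246
−0.141·log₂(0.141) = 0.3985
−0.239·log₂(0.239) = 0.4935
−0.099·log₂(0.099) = 0.3303
−0.231·log₂(0.231) = 0.4883
−0.155·log₂(0.155) = 0.4169
−0.082·log₂(0.082) = 0.2959
Sum ≈ 2.6480 → 2.648 bits.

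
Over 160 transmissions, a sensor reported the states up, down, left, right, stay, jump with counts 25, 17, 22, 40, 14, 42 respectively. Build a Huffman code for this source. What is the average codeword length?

Probabilities are the counts divided by 160.
Repeatedly combine the two least-probable nodes; the expected code length is the sum of the merged weights.
merge 7/80 + 17/160 → 31/160
merge 11/80 + 5/32 → 47/160
merge 31/160 + 1/4 → 71/160
merge 21/80 + 47/160 → 89/160
merge 71/160 + 89/160 → 1
L = 31/160 + 47/160 + 71/160 + 89/160 + 1 = 199/80 = 2.4875 bits/symbol.

2.4875 bits/symbol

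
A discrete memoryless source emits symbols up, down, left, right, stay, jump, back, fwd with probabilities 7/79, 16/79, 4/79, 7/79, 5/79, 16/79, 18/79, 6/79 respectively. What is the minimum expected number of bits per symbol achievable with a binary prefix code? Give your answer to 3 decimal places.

Repeatedly combine the two least-probable nodes; the expected code length is the sum of the merged weights.
merge 4/79 + 5/79 → 9/79
merge 6/79 + 7/79 → 13/79
merge 7/79 + 9/79 → 16/79
merge 13/79 + 16/79 → 29/79
merge 16/79 + 16/79 → 32/79
merge 18/79 + 29/79 → 47/79
merge 32/79 + 47/79 → 1
L = 9/79 + 13/79 + 16/79 + 29/79 + 32/79 + 47/79 + 1 = 225/79 ≈ 2.848 bits/symbol.

2.848 bits/symbol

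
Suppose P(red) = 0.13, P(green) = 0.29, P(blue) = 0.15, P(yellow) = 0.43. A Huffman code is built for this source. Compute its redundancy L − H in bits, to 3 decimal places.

Entropy H = −Σ p log₂ p ≈ 1.8347 bits.
Huffman merges: 13/100+3/20→7/25; 7/25+29/100→57/100; 43/100+57/100→1. L = 37/20 ≈ 1.8500.
L − H = 1.8500 − 1.8347 = 0.015 bits.

0.015 bits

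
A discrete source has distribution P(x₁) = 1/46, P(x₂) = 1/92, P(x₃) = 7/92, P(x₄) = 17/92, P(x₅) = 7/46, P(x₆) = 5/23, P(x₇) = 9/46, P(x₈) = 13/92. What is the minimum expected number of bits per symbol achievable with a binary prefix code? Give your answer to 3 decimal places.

Repeatedly combine the two least-probable nodes; the expected code length is the sum of the merged weights.
merge 1/92 + 1/46 → 3/92
merge 3/92 + 7/92 → 5/46
merge 5/46 + 13/92 → 1/4
merge 7/46 + 17/92 → 31/92
merge 9/46 + 5/23 → 19/46
merge 1/4 + 31/92 → 27/46
merge 19/46 + 27/46 → 1
L = 3/92 + 5/46 + 1/4 + 31/92 + 19/46 + 27/46 + 1 = 251/92 ≈ 2.728 bits/symbol.

2.728 bits/symbol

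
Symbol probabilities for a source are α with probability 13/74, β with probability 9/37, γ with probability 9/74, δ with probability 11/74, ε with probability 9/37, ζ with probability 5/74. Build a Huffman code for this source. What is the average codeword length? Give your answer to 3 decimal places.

2.514 bits/symbol

Repeatedly combine the two least-probable nodes; the expected code length is the sum of the merged weights.
merge 5/74 + 9/74 → 7/37
merge 11/74 + 13/74 → 12/37
merge 7/37 + 9/37 → 16/37
merge 9/37 + 12/37 → 21/37
merge 16/37 + 21/37 → 1
L = 7/37 + 12/37 + 16/37 + 21/37 + 1 = 93/37 ≈ 2.514 bits/symbol.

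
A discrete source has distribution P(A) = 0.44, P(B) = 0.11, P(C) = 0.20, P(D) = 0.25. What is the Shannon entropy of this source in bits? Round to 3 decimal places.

H = −Σ pᵢ log₂ pᵢ.
−0.44·log₂(0.44) = 0.5211
−0.11·log₂(0.11) = 0.3503
−0.20·log₂(0.20) = 0.4644
−0.25·log₂(0.25) = 0.5000
Sum ≈ 1.8358 → 1.836 bits.

1.836 bits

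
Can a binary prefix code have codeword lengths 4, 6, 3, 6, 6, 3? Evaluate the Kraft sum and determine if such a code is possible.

0.359375; yes

With common denominator 2^6 = 64: Σ 2^(−ℓᵢ) = 4/64 + 1/64 + 8/64 + 1/64 + 1/64 + 8/64 = 23/64 = 0.359375.
Kraft's inequality requires Σ ≤ 1; here Σ = 0.359375 ≤ 1, so such a prefix code exists.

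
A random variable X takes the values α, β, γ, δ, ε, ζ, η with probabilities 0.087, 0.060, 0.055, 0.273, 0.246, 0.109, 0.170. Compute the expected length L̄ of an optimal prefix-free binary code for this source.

Repeatedly combine the two least-probable nodes; the expected code length is the sum of the merged weights.
merge 11/200 + 3/50 → 23/200
merge 87/1000 + 109/1000 → 49/250
merge 23/200 + 17/100 → 57/200
merge 49/250 + 123/500 → 221/500
merge 273/1000 + 57/200 → 279/500
merge 221/500 + 279/500 → 1
L = 23/200 + 49/250 + 57/200 + 221/500 + 279/500 + 1 = 649/250 = 2.596 bits/symbol.

2.596 bits/symbol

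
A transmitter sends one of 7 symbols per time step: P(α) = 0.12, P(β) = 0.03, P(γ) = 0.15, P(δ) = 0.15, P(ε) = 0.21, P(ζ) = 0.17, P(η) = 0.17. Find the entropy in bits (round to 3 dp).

H = −Σ pᵢ log₂ pᵢ.
−0.12·log₂(0.12) = 0.3671
−0.03·log₂(0.03) = 0.1518
−0.15·log₂(0.15) = 0.4105
−0.15·log₂(0.15) = 0.4105
−0.21·log₂(0.21) = 0.4728
−0.17·log₂(0.17) = 0.4346
−0.17·log₂(0.17) = 0.4346
Sum ≈ 2.6819 → 2.682 bits.

2.682 bits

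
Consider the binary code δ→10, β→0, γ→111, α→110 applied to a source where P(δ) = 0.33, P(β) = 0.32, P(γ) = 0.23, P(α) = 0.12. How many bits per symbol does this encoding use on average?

2.03 bits/symbol

L̄ = Σ pᵢ·ℓᵢ = 0.33·2 + 0.32·1 + 0.23·3 + 0.12·3 = 2.03 bits/symbol.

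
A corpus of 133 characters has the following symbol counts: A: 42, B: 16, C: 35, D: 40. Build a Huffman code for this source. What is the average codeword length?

Probabilities are the counts divided by 133.
Repeatedly combine the two least-probable nodes; the expected code length is the sum of the merged weights.
merge 16/133 + 5/19 → 51/133
merge 40/133 + 6/19 → 82/133
merge 51/133 + 82/133 → 1
L = 51/133 + 82/133 + 1 = 2 bits/symbol.

2 bits/symbol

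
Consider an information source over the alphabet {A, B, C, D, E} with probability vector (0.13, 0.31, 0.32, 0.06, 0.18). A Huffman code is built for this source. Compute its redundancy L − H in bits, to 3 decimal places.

0.069 bits

Entropy H = −Σ p log₂ p ≈ 2.1213 bits.
Huffman merges: 3/50+13/100→19/100; 9/50+19/100→37/100; 31/100+8/25→63/100; 37/100+63/100→1. L = 219/100 ≈ 2.1900.
L − H = 2.1900 − 2.1213 = 0.069 bits.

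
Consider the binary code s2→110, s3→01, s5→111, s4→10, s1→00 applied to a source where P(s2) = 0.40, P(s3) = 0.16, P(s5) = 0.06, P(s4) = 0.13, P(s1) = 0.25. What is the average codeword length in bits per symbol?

L̄ = Σ pᵢ·ℓᵢ = 0.40·3 + 0.16·2 + 0.06·3 + 0.13·2 + 0.25·2 = 2.46 bits/symbol.

2.46 bits/symbol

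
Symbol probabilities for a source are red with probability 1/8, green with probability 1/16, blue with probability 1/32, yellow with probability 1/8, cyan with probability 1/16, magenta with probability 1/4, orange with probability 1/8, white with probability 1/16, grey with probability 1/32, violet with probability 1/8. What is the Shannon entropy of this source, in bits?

Each probability is a power of 1/2, so log₂(1/p) is an integer.
H = Σ p·log₂(1/p) = 1/8·3 + 1/16·4 + 1/32·5 + 1/8·3 + 1/16·4 + 1/4·2 + 1/8·3 + 1/16·4 + 1/32·5 + 1/8·3 = 3.0625 bits.

3.0625 bits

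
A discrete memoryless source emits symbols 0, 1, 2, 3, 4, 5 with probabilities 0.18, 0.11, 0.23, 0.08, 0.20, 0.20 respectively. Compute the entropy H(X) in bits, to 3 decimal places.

2.504 bits

H = −Σ pᵢ log₂ pᵢ.
−0.18·log₂(0.18) = 0.4453
−0.11·log₂(0.11) = 0.3503
−0.23·log₂(0.23) = 0.4877
−0.08·log₂(0.08) = 0.2915
−0.20·log₂(0.20) = 0.4644
−0.20·log₂(0.20) = 0.4644
Sum ≈ 2.5035 → 2.504 bits.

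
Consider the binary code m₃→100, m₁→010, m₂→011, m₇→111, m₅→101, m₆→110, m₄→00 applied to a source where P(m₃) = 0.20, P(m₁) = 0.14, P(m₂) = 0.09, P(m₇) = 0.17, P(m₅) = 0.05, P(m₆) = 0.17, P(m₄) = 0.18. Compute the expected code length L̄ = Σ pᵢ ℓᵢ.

L̄ = Σ pᵢ·ℓᵢ = 0.20·3 + 0.14·3 + 0.09·3 + 0.17·3 + 0.05·3 + 0.17·3 + 0.18·2 = 2.82 bits/symbol.

2.82 bits/symbol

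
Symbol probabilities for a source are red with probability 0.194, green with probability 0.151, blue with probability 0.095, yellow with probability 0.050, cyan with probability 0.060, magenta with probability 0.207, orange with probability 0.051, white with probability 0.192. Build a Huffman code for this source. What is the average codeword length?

Repeatedly combine the two least-probable nodes; the expected code length is the sum of the merged weights.
merge 1/20 + 51/1000 → 101/1000
merge 3/50 + 19/200 → 31/200
merge 101/1000 + 151/1000 → 63/250
merge 31/200 + 24/125 → 347/1000
merge 97/500 + 207/1000 → 401/1000
merge 63/250 + 347/1000 → 599/1000
merge 401/1000 + 599/1000 → 1
L = 101/1000 + 31/200 + 63/250 + 347/1000 + 401/1000 + 599/1000 + 1 = 571/200 = 2.855 bits/symbol.

2.855 bits/symbol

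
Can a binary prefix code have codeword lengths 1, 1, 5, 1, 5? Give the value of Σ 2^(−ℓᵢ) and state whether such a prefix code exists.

1.5625; no

With common denominator 2^5 = 32: Σ 2^(−ℓᵢ) = 16/32 + 16/32 + 1/32 + 16/32 + 1/32 = 50/32 = 1.5625.
Kraft's inequality requires Σ ≤ 1; here Σ = 1.5625 > 1, so no such prefix code exists.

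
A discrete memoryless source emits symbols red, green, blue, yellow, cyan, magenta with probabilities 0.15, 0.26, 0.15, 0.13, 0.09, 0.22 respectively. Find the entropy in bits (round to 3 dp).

2.502 bits

H = −Σ pᵢ log₂ pᵢ.
−0.15·log₂(0.15) = 0.4105
−0.26·log₂(0.26) = 0.5053
−0.15·log₂(0.15) = 0.4105
−0.13·log₂(0.13) = 0.3826
−0.09·log₂(0.09) = 0.3127
−0.22·log₂(0.22) = 0.4806
Sum ≈ 2.5022 → 2.502 bits.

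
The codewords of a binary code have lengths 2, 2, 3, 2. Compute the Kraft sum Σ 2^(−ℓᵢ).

0.875

With common denominator 2^3 = 8: Σ 2^(−ℓᵢ) = 2/8 + 2/8 + 1/8 + 2/8 = 7/8 = 0.875.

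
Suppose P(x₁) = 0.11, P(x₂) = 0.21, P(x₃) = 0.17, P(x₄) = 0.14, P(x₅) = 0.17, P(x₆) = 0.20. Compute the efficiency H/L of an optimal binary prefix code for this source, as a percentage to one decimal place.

98.6%

Entropy H = −Σ p log₂ p ≈ 2.5538 bits.
Huffman merges: 11/100+7/50→1/4; 17/100+17/100→17/50; 1/5+21/100→41/100; 1/4+17/50→59/100; 41/100+59/100→1. L = 259/100 ≈ 2.5900.
Efficiency = H/L = 2.5538/2.5900 = 98.6%.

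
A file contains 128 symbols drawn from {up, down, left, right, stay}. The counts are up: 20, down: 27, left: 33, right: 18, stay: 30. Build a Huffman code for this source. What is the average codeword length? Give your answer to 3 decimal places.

2.297 bits/symbol

Probabilities are the counts divided by 128.
Repeatedly combine the two least-probable nodes; the expected code length is the sum of the merged weights.
merge 9/64 + 5/32 → 19/64
merge 27/128 + 15/64 → 57/128
merge 33/128 + 19/64 → 71/128
merge 57/128 + 71/128 → 1
L = 19/64 + 57/128 + 71/128 + 1 = 147/64 ≈ 2.297 bits/symbol.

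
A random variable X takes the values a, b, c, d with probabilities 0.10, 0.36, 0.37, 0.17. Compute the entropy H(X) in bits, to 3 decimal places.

1.828 bits

H = −Σ pᵢ log₂ pᵢ.
−0.10·log₂(0.10) = 0.3322
−0.36·log₂(0.36) = 0.5306
−0.37·log₂(0.37) = 0.5307
−0.17·log₂(0.17) = 0.4346
Sum ≈ 1.8281 → 1.828 bits.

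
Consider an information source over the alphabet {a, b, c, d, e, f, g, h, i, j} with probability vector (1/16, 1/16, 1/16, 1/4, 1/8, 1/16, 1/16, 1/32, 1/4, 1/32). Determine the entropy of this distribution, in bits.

2.9375 bits

Each probability is a power of 1/2, so log₂(1/p) is an integer.
H = Σ p·log₂(1/p) = 1/16·4 + 1/16·4 + 1/16·4 + 1/4·2 + 1/8·3 + 1/16·4 + 1/16·4 + 1/32·5 + 1/4·2 + 1/32·5 = 2.9375 bits.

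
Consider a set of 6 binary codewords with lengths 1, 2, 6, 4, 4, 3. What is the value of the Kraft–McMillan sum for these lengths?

1.015625

With common denominator 2^6 = 64: Σ 2^(−ℓᵢ) = 32/64 + 16/64 + 1/64 + 4/64 + 4/64 + 8/64 = 65/64 = 1.015625.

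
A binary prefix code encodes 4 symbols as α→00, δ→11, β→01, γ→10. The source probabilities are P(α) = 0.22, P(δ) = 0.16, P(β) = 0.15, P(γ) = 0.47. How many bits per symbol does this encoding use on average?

2 bits/symbol

L̄ = Σ pᵢ·ℓᵢ = 0.22·2 + 0.16·2 + 0.15·2 + 0.47·2 = 2 bits/symbol.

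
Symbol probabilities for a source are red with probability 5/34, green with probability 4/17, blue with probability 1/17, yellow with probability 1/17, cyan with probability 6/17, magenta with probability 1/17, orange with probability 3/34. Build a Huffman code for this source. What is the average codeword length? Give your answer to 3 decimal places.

2.529 bits/symbol

Repeatedly combine the two least-probable nodes; the expected code length is the sum of the merged weights.
merge 1/17 + 1/17 → 2/17
merge 1/17 + 3/34 → 5/34
merge 2/17 + 5/34 → 9/34
merge 5/34 + 4/17 → 13/34
merge 9/34 + 6/17 → 21/34
merge 13/34 + 21/34 → 1
L = 2/17 + 5/34 + 9/34 + 13/34 + 21/34 + 1 = 43/17 ≈ 2.529 bits/symbol.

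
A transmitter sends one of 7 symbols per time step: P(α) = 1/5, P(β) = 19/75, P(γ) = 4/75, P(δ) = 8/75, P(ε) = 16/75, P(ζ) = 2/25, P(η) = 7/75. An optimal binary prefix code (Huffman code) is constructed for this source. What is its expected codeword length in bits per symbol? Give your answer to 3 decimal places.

Repeatedly combine the two least-probable nodes; the expected code length is the sum of the merged weights.
merge 4/75 + 2/25 → 2/15
merge 7/75 + 8/75 → 1/5
merge 2/15 + 1/5 → 1/3
merge 1/5 + 16/75 → 31/75
merge 19/75 + 1/3 → 44/75
merge 31/75 + 44/75 → 1
L = 2/15 + 1/5 + 1/3 + 31/75 + 44/75 + 1 = 8/3 ≈ 2.667 bits/symbol.

2.667 bits/symbol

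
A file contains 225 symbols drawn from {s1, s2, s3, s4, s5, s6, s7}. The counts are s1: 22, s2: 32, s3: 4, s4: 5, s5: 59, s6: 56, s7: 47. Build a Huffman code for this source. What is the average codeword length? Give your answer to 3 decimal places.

2.458 bits/symbol

Probabilities are the counts divided by 225.
Repeatedly combine the two least-probable nodes; the expected code length is the sum of the merged weights.
merge 4/225 + 1/45 → 1/25
merge 1/25 + 22/225 → 31/225
merge 31/225 + 32/225 → 7/25
merge 47/225 + 56/225 → 103/225
merge 59/225 + 7/25 → 122/225
merge 103/225 + 122/225 → 1
L = 1/25 + 31/225 + 7/25 + 103/225 + 122/225 + 1 = 553/225 ≈ 2.458 bits/symbol.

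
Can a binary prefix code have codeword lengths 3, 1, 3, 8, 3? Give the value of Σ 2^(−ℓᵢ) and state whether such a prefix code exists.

0.87890625; yes

With common denominator 2^8 = 256: Σ 2^(−ℓᵢ) = 32/256 + 128/256 + 32/256 + 1/256 + 32/256 = 225/256 = 0.87890625.
Kraft's inequality requires Σ ≤ 1; here Σ = 0.87890625 ≤ 1, so such a prefix code exists.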